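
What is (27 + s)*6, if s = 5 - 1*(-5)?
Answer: 222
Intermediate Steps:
s = 10 (s = 5 + 5 = 10)
(27 + s)*6 = (27 + 10)*6 = 37*6 = 222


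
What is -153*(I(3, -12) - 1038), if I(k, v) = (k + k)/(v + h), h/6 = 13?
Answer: 1746801/11 ≈ 1.5880e+5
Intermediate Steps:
h = 78 (h = 6*13 = 78)
I(k, v) = 2*k/(78 + v) (I(k, v) = (k + k)/(v + 78) = (2*k)/(78 + v) = 2*k/(78 + v))
-153*(I(3, -12) - 1038) = -153*(2*3/(78 - 12) - 1038) = -153*(2*3/66 - 1038) = -153*(2*3*(1/66) - 1038) = -153*(1/11 - 1038) = -153*(-11417/11) = 1746801/11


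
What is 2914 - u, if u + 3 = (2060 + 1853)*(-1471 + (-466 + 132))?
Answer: 7065882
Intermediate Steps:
u = -7062968 (u = -3 + (2060 + 1853)*(-1471 + (-466 + 132)) = -3 + 3913*(-1471 - 334) = -3 + 3913*(-1805) = -3 - 7062965 = -7062968)
2914 - u = 2914 - 1*(-7062968) = 2914 + 7062968 = 7065882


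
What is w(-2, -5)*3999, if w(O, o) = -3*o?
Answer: 59985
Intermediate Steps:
w(-2, -5)*3999 = -3*(-5)*3999 = 15*3999 = 59985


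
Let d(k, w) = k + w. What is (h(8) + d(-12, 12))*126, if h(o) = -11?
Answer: -1386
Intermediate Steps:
(h(8) + d(-12, 12))*126 = (-11 + (-12 + 12))*126 = (-11 + 0)*126 = -11*126 = -1386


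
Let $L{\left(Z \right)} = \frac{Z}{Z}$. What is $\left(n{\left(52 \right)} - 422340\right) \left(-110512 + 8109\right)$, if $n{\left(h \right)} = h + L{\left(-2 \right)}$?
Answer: $43243455661$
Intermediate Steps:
$L{\left(Z \right)} = 1$
$n{\left(h \right)} = 1 + h$ ($n{\left(h \right)} = h + 1 = 1 + h$)
$\left(n{\left(52 \right)} - 422340\right) \left(-110512 + 8109\right) = \left(\left(1 + 52\right) - 422340\right) \left(-110512 + 8109\right) = \left(53 - 422340\right) \left(-102403\right) = \left(-422287\right) \left(-102403\right) = 43243455661$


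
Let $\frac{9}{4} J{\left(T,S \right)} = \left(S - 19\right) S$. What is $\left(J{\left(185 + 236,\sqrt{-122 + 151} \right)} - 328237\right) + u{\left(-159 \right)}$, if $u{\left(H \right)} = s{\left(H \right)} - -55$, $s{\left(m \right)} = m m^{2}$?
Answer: $- \frac{39130633}{9} - \frac{76 \sqrt{29}}{9} \approx -4.3479 \cdot 10^{6}$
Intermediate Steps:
$s{\left(m \right)} = m^{3}$
$J{\left(T,S \right)} = \frac{4 S \left(-19 + S\right)}{9}$ ($J{\left(T,S \right)} = \frac{4 \left(S - 19\right) S}{9} = \frac{4 \left(-19 + S\right) S}{9} = \frac{4 S \left(-19 + S\right)}{9}$)
$u{\left(H \right)} = 55 + H^{3}$ ($u{\left(H \right)} = H^{3} - -55 = H^{3} + 55 = 55 + H^{3}$)
$\left(J{\left(185 + 236,\sqrt{-122 + 151} \right)} - 328237\right) + u{\left(-159 \right)} = \left(\frac{4 \sqrt{-122 + 151} \left(-19 + \sqrt{-122 + 151}\right)}{9} - 328237\right) + \left(55 + \left(-159\right)^{3}\right) = \left(\frac{4 \sqrt{29} \left(-19 + \sqrt{29}\right)}{9} - 328237\right) + \left(55 - 4019679\right) = \left(-328237 + \frac{4 \sqrt{29} \left(-19 + \sqrt{29}\right)}{9}\right) - 4019624 = -4347861 + \frac{4 \sqrt{29} \left(-19 + \sqrt{29}\right)}{9}$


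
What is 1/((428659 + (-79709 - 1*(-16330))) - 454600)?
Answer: -1/89320 ≈ -1.1196e-5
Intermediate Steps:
1/((428659 + (-79709 - 1*(-16330))) - 454600) = 1/((428659 + (-79709 + 16330)) - 454600) = 1/((428659 - 63379) - 454600) = 1/(365280 - 454600) = 1/(-89320) = -1/89320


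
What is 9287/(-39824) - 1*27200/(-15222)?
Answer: 470923043/303100464 ≈ 1.5537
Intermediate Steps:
9287/(-39824) - 1*27200/(-15222) = 9287*(-1/39824) - 27200*(-1/15222) = -9287/39824 + 13600/7611 = 470923043/303100464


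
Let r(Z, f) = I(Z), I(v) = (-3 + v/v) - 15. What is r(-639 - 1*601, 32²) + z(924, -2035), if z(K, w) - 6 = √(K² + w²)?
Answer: -11 + 11*√41281 ≈ 2223.9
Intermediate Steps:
I(v) = -17 (I(v) = (-3 + 1) - 15 = -2 - 15 = -17)
z(K, w) = 6 + √(K² + w²)
r(Z, f) = -17
r(-639 - 1*601, 32²) + z(924, -2035) = -17 + (6 + √(924² + (-2035)²)) = -17 + (6 + √(853776 + 4141225)) = -17 + (6 + √4995001) = -17 + (6 + 11*√41281) = -11 + 11*√41281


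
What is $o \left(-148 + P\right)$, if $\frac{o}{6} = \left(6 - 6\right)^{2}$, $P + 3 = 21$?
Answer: $0$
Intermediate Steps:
$P = 18$ ($P = -3 + 21 = 18$)
$o = 0$ ($o = 6 \left(6 - 6\right)^{2} = 6 \cdot 0^{2} = 6 \cdot 0 = 0$)
$o \left(-148 + P\right) = 0 \left(-148 + 18\right) = 0 \left(-130\right) = 0$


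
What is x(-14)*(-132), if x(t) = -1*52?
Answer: 6864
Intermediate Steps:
x(t) = -52
x(-14)*(-132) = -52*(-132) = 6864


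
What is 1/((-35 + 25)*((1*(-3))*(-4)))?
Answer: -1/120 ≈ -0.0083333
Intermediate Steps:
1/((-35 + 25)*((1*(-3))*(-4))) = 1/(-(-30)*(-4)) = 1/(-10*12) = 1/(-120) = -1/120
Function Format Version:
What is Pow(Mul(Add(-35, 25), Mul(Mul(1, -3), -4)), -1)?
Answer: Rational(-1, 120) ≈ -0.0083333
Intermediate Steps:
Pow(Mul(Add(-35, 25), Mul(Mul(1, -3), -4)), -1) = Pow(Mul(-10, Mul(-3, -4)), -1) = Pow(Mul(-10, 12), -1) = Pow(-120, -1) = Rational(-1, 120)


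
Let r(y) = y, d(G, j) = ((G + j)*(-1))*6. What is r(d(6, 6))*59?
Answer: -4248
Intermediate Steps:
d(G, j) = -6*G - 6*j (d(G, j) = (-G - j)*6 = -6*G - 6*j)
r(d(6, 6))*59 = (-6*6 - 6*6)*59 = (-36 - 36)*59 = -72*59 = -4248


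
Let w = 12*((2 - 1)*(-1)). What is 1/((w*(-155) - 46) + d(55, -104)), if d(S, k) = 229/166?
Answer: 166/301353 ≈ 0.00055085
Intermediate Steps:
d(S, k) = 229/166 (d(S, k) = 229*(1/166) = 229/166)
w = -12 (w = 12*(1*(-1)) = 12*(-1) = -12)
1/((w*(-155) - 46) + d(55, -104)) = 1/((-12*(-155) - 46) + 229/166) = 1/((1860 - 46) + 229/166) = 1/(1814 + 229/166) = 1/(301353/166) = 166/301353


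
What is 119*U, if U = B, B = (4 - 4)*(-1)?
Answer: 0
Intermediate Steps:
B = 0 (B = 0*(-1) = 0)
U = 0
119*U = 119*0 = 0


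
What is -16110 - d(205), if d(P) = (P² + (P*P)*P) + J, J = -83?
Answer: -8673177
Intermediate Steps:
d(P) = -83 + P² + P³ (d(P) = (P² + (P*P)*P) - 83 = (P² + P²*P) - 83 = (P² + P³) - 83 = -83 + P² + P³)
-16110 - d(205) = -16110 - (-83 + 205² + 205³) = -16110 - (-83 + 42025 + 8615125) = -16110 - 1*8657067 = -16110 - 8657067 = -8673177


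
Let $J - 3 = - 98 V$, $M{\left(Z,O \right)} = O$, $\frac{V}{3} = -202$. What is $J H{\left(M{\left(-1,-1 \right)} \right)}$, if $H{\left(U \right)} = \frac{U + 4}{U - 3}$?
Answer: $- \frac{178173}{4} \approx -44543.0$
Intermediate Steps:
$V = -606$ ($V = 3 \left(-202\right) = -606$)
$H{\left(U \right)} = \frac{4 + U}{-3 + U}$
$J = 59391$ ($J = 3 - -59388 = 3 + 59388 = 59391$)
$J H{\left(M{\left(-1,-1 \right)} \right)} = 59391 \frac{4 - 1}{-3 - 1} = 59391 \frac{1}{-4} \cdot 3 = 59391 \left(\left(- \frac{1}{4}\right) 3\right) = 59391 \left(- \frac{3}{4}\right) = - \frac{178173}{4}$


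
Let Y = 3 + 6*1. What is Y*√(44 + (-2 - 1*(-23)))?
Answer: 9*√65 ≈ 72.560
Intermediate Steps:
Y = 9 (Y = 3 + 6 = 9)
Y*√(44 + (-2 - 1*(-23))) = 9*√(44 + (-2 - 1*(-23))) = 9*√(44 + (-2 + 23)) = 9*√(44 + 21) = 9*√65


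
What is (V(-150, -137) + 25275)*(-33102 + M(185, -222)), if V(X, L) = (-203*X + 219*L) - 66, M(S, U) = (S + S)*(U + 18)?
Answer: -2785779792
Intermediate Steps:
M(S, U) = 2*S*(18 + U) (M(S, U) = (2*S)*(18 + U) = 2*S*(18 + U))
V(X, L) = -66 - 203*X + 219*L
(V(-150, -137) + 25275)*(-33102 + M(185, -222)) = ((-66 - 203*(-150) + 219*(-137)) + 25275)*(-33102 + 2*185*(18 - 222)) = ((-66 + 30450 - 30003) + 25275)*(-33102 + 2*185*(-204)) = (381 + 25275)*(-33102 - 75480) = 25656*(-108582) = -2785779792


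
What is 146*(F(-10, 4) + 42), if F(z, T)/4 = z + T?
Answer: 2628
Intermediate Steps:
F(z, T) = 4*T + 4*z (F(z, T) = 4*(z + T) = 4*(T + z) = 4*T + 4*z)
146*(F(-10, 4) + 42) = 146*((4*4 + 4*(-10)) + 42) = 146*((16 - 40) + 42) = 146*(-24 + 42) = 146*18 = 2628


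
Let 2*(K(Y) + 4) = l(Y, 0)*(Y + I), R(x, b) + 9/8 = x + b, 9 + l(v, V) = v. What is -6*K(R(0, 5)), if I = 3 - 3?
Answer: 5349/64 ≈ 83.578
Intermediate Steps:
l(v, V) = -9 + v
I = 0
R(x, b) = -9/8 + b + x (R(x, b) = -9/8 + (x + b) = -9/8 + (b + x) = -9/8 + b + x)
K(Y) = -4 + Y*(-9 + Y)/2 (K(Y) = -4 + ((-9 + Y)*(Y + 0))/2 = -4 + ((-9 + Y)*Y)/2 = -4 + (Y*(-9 + Y))/2 = -4 + Y*(-9 + Y)/2)
-6*K(R(0, 5)) = -6*(-4 + (-9/8 + 5 + 0)*(-9 + (-9/8 + 5 + 0))/2) = -6*(-4 + (½)*(31/8)*(-9 + 31/8)) = -6*(-4 + (½)*(31/8)*(-41/8)) = -6*(-4 - 1271/128) = -6*(-1783/128) = 5349/64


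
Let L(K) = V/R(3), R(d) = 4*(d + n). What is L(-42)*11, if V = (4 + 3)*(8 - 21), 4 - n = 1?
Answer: -1001/24 ≈ -41.708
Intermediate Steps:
n = 3 (n = 4 - 1*1 = 4 - 1 = 3)
R(d) = 12 + 4*d (R(d) = 4*(d + 3) = 4*(3 + d) = 12 + 4*d)
V = -91 (V = 7*(-13) = -91)
L(K) = -91/24 (L(K) = -91/(12 + 4*3) = -91/(12 + 12) = -91/24)
L(-42)*11 = -91/24*11 = -1001/24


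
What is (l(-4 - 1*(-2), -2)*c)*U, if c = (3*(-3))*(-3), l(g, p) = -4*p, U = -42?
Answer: -9072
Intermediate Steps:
c = 27 (c = -9*(-3) = 27)
(l(-4 - 1*(-2), -2)*c)*U = (-4*(-2)*27)*(-42) = (8*27)*(-42) = 216*(-42) = -9072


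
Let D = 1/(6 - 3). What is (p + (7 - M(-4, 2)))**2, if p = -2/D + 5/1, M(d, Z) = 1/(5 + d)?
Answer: 25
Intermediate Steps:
D = 1/3 ≈ 0.33333
p = -1 (p = -2/1/3 + 5/1 = -2*3 + 5*1 = -6 + 5 = -1)
(p + (7 - M(-4, 2)))**2 = (-1 + (7 - 1/(5 - 4)))**2 = (-1 + (7 - 1/1))**2 = (-1 + (7 - 1*1))**2 = (-1 + (7 - 1))**2 = (-1 + 6)**2 = 5**2 = 25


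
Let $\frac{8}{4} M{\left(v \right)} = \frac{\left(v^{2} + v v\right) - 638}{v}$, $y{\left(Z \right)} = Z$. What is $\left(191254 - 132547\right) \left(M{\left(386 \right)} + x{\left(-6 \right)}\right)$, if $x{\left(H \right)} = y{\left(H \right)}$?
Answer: $\frac{8592415227}{386} \approx 2.226 \cdot 10^{7}$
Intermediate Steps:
$x{\left(H \right)} = H$
$M{\left(v \right)} = \frac{-638 + 2 v^{2}}{2 v}$ ($M{\left(v \right)} = \frac{\left(\left(v^{2} + v v\right) - 638\right) \frac{1}{v}}{2} = \frac{\left(\left(v^{2} + v^{2}\right) - 638\right) \frac{1}{v}}{2} = \frac{\left(2 v^{2} - 638\right) \frac{1}{v}}{2} = \frac{\left(-638 + 2 v^{2}\right) \frac{1}{v}}{2} = \frac{\frac{1}{v} \left(-638 + 2 v^{2}\right)}{2} = \frac{-638 + 2 v^{2}}{2 v}$)
$\left(191254 - 132547\right) \left(M{\left(386 \right)} + x{\left(-6 \right)}\right) = \left(191254 - 132547\right) \left(\left(386 - \frac{319}{386}\right) - 6\right) = 58707 \left(\left(386 - \frac{319}{386}\right) - 6\right) = 58707 \left(\frac{148677}{386} - 6\right) = 58707 \cdot \frac{146361}{386} = \frac{8592415227}{386}$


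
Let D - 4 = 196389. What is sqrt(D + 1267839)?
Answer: 2*sqrt(366058) ≈ 1210.1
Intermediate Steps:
D = 196393 (D = 4 + 196389 = 196393)
sqrt(D + 1267839) = sqrt(196393 + 1267839) = sqrt(1464232) = 2*sqrt(366058)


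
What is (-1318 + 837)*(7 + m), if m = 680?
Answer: -330447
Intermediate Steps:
(-1318 + 837)*(7 + m) = (-1318 + 837)*(7 + 680) = -481*687 = -330447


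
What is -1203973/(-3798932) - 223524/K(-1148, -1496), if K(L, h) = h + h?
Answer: 13324293181/177600071 ≈ 75.024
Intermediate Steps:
K(L, h) = 2*h
-1203973/(-3798932) - 223524/K(-1148, -1496) = -1203973/(-3798932) - 223524/(2*(-1496)) = -1203973*(-1/3798932) - 223524/(-2992) = 1203973/3798932 - 223524*(-1/2992) = 1203973/3798932 + 55881/748 = 13324293181/177600071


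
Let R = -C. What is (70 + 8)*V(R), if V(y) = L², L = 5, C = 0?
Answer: 1950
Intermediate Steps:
R = 0 (R = -1*0 = 0)
V(y) = 25 (V(y) = 5² = 25)
(70 + 8)*V(R) = (70 + 8)*25 = 78*25 = 1950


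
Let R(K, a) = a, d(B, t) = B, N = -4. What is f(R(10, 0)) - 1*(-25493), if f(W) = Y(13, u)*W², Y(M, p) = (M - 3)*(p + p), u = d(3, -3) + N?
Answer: 25493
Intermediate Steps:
u = -1 (u = 3 - 4 = -1)
Y(M, p) = 2*p*(-3 + M) (Y(M, p) = (-3 + M)*(2*p) = 2*p*(-3 + M))
f(W) = -20*W² (f(W) = (2*(-1)*(-3 + 13))*W² = (2*(-1)*10)*W² = -20*W²)
f(R(10, 0)) - 1*(-25493) = -20*0² - 1*(-25493) = -20*0 + 25493 = 0 + 25493 = 25493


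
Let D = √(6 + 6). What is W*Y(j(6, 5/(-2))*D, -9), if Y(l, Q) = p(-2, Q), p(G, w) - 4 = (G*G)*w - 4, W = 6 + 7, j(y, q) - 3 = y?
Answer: -468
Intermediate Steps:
j(y, q) = 3 + y
W = 13
D = 2*√3 (D = √12 = 2*√3 ≈ 3.4641)
p(G, w) = w*G² (p(G, w) = 4 + ((G*G)*w - 4) = 4 + (G²*w - 4) = 4 + (w*G² - 4) = 4 + (-4 + w*G²) = w*G²)
Y(l, Q) = 4*Q (Y(l, Q) = Q*(-2)² = Q*4 = 4*Q)
W*Y(j(6, 5/(-2))*D, -9) = 13*(4*(-9)) = 13*(-36) = -468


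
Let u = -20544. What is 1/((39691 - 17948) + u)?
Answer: 1/1199 ≈ 0.00083403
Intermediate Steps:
1/((39691 - 17948) + u) = 1/((39691 - 17948) - 20544) = 1/(21743 - 20544) = 1/1199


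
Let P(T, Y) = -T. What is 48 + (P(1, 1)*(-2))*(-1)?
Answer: 46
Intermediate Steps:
48 + (P(1, 1)*(-2))*(-1) = 48 + (-1*1*(-2))*(-1) = 48 - 1*(-2)*(-1) = 48 + 2*(-1) = 48 - 2 = 46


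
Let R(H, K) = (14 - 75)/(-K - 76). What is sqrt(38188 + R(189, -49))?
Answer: sqrt(3093411)/9 ≈ 195.42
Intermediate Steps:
R(H, K) = -61/(-76 - K)
sqrt(38188 + R(189, -49)) = sqrt(38188 + 61/(76 - 49)) = sqrt(38188 + 61/27) = sqrt(1031137/27) = sqrt(3093411)/9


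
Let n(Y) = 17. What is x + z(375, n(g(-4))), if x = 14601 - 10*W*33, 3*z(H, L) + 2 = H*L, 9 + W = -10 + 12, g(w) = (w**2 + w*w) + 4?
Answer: 57106/3 ≈ 19035.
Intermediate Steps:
g(w) = 4 + 2*w**2 (g(w) = (w**2 + w**2) + 4 = 2*w**2 + 4 = 4 + 2*w**2)
W = -7 (W = -9 + (-10 + 12) = -9 + 2 = -7)
z(H, L) = -2/3 + H*L/3 (z(H, L) = -2/3 + (H*L)/3 = -2/3 + H*L/3)
x = 16911 (x = 14601 - 10*(-7)*33 = 14601 - (-70)*33 = 14601 - 1*(-2310) = 14601 + 2310 = 16911)
x + z(375, n(g(-4))) = 16911 + (-2/3 + (1/3)*375*17) = 16911 + (-2/3 + 2125) = 16911 + 6373/3 = 57106/3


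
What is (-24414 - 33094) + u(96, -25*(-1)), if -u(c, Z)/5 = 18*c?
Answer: -66148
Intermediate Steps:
u(c, Z) = -90*c
(-24414 - 33094) + u(96, -25*(-1)) = (-24414 - 33094) - 90*96 = -57508 - 8640 = -66148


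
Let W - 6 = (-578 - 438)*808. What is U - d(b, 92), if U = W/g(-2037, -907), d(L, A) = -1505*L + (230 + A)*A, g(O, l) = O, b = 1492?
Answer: 4514478854/2037 ≈ 2.2162e+6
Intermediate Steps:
W = -820922 (W = 6 + (-578 - 438)*808 = 6 - 1016*808 = 6 - 820928 = -820922)
d(L, A) = -1505*L + A*(230 + A)
U = 820922/2037 (U = -820922/(-2037) = -820922*(-1/2037) = 820922/2037 ≈ 403.01)
U - d(b, 92) = 820922/2037 - (92**2 - 1505*1492 + 230*92) = 820922/2037 - (8464 - 2245460 + 21160) = 820922/2037 - 1*(-2215836) = 820922/2037 + 2215836 = 4514478854/2037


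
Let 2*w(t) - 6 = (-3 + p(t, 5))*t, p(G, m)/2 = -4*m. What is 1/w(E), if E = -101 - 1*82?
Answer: 2/7875 ≈ 0.00025397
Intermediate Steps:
E = -183 (E = -101 - 82 = -183)
p(G, m) = -8*m (p(G, m) = 2*(-4*m) = -8*m)
w(t) = 3 - 43*t/2 (w(t) = 3 + ((-3 - 8*5)*t)/2 = 3 + ((-3 - 40)*t)/2 = 3 + (-43*t)/2 = 3 - 43*t/2)
1/w(E) = 1/(3 - 43/2*(-183)) = 1/(3 + 7869/2) = 1/(7875/2) = 2/7875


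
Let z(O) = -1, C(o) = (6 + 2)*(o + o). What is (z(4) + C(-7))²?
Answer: 12769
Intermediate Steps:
C(o) = 16*o (C(o) = 8*(2*o) = 16*o)
(z(4) + C(-7))² = (-1 + 16*(-7))² = (-1 - 112)² = (-113)² = 12769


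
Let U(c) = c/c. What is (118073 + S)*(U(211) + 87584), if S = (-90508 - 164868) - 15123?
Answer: -13350231210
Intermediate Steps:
S = -270499 (S = -255376 - 15123 = -270499)
U(c) = 1
(118073 + S)*(U(211) + 87584) = (118073 - 270499)*(1 + 87584) = -152426*87585 = -13350231210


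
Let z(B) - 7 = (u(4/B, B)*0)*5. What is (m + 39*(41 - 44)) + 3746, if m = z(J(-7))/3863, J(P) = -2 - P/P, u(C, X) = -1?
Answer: 14018834/3863 ≈ 3629.0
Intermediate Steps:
J(P) = -3 (J(P) = -2 - 1*1 = -2 - 1 = -3)
z(B) = 7 (z(B) = 7 - 1*0*5 = 7 + 0*5 = 7 + 0 = 7)
m = 7/3863 ≈ 0.0018121
(m + 39*(41 - 44)) + 3746 = (7/3863 + 39*(41 - 44)) + 3746 = (7/3863 + 39*(-3)) + 3746 = (7/3863 - 117) + 3746 = -451964/3863 + 3746 = 14018834/3863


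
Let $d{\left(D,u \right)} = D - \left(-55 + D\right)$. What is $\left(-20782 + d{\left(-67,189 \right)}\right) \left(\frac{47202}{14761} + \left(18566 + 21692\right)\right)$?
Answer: $- \frac{12317963657580}{14761} \approx -8.3449 \cdot 10^{8}$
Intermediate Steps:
$d{\left(D,u \right)} = 55$
$\left(-20782 + d{\left(-67,189 \right)}\right) \left(\frac{47202}{14761} + \left(18566 + 21692\right)\right) = \left(-20782 + 55\right) \left(\frac{47202}{14761} + \left(18566 + 21692\right)\right) = - 20727 \left(47202 \cdot \frac{1}{14761} + 40258\right) = - 20727 \left(\frac{47202}{14761} + 40258\right) = \left(-20727\right) \frac{594295540}{14761} = - \frac{12317963657580}{14761}$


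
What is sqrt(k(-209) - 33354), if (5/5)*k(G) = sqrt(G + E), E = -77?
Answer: sqrt(-33354 + I*sqrt(286)) ≈ 0.0463 + 182.63*I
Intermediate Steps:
k(G) = sqrt(-77 + G) (k(G) = sqrt(G - 77) = sqrt(-77 + G))
sqrt(k(-209) - 33354) = sqrt(sqrt(-77 - 209) - 33354) = sqrt(sqrt(-286) - 33354) = sqrt(I*sqrt(286) - 33354) = sqrt(-33354 + I*sqrt(286))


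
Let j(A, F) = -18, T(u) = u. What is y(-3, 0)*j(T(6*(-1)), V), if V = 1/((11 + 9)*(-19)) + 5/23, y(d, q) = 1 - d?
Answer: -72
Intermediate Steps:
V = 1877/8740 (V = -1/19/20 + 5*(1/23) = (1/20)*(-1/19) + 5/23 = -1/380 + 5/23 = 1877/8740 ≈ 0.21476)
y(-3, 0)*j(T(6*(-1)), V) = (1 - 1*(-3))*(-18) = (1 + 3)*(-18) = 4*(-18) = -72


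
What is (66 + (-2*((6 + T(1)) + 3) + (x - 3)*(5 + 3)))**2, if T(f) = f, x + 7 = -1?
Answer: 1764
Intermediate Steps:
x = -8 (x = -7 - 1 = -8)
(66 + (-2*((6 + T(1)) + 3) + (x - 3)*(5 + 3)))**2 = (66 + (-2*((6 + 1) + 3) + (-8 - 3)*(5 + 3)))**2 = (66 + (-2*(7 + 3) - 11*8))**2 = (66 + (-2*10 - 88))**2 = (66 + (-20 - 88))**2 = (66 - 108)**2 = (-42)**2 = 1764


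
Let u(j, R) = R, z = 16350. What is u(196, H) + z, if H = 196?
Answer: 16546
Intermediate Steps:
u(196, H) + z = 196 + 16350 = 16546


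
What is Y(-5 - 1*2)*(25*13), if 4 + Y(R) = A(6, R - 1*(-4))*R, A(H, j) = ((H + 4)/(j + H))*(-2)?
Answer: 41600/3 ≈ 13867.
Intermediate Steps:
A(H, j) = -2*(4 + H)/(H + j) (A(H, j) = ((4 + H)/(H + j))*(-2) = -2*(4 + H)/(H + j))
Y(R) = -4 - 20*R/(10 + R) (Y(R) = -4 + (2*(-4 - 1*6)/(6 + (R - 1*(-4))))*R = -4 + (2*(-4 - 6)/(6 + (R + 4)))*R = -4 + (2*(-10)/(6 + (4 + R)))*R = -4 + (2*(-10)/(10 + R))*R = -4 + (-20/(10 + R))*R = -4 - 20*R/(10 + R))
Y(-5 - 1*2)*(25*13) = (8*(-5 - 3*(-5 - 1*2))/(10 + (-5 - 1*2)))*(25*13) = (8*(-5 - 3*(-5 - 2))/(10 + (-5 - 2)))*325 = (8*(-5 - 3*(-7))/(10 - 7))*325 = (8*(-5 + 21)/3)*325 = (8*(⅓)*16)*325 = (128/3)*325 = 41600/3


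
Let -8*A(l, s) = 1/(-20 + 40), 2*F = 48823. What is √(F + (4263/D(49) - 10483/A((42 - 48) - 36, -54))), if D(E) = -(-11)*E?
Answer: 13*√4873506/22 ≈ 1304.5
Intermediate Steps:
F = 48823/2 (F = (½)*48823 = 48823/2 ≈ 24412.)
A(l, s) = -1/160 (A(l, s) = -1/(8*(-20 + 40)) = -⅛/20 = -⅛*1/20 = -1/160)
D(E) = 11*E
√(F + (4263/D(49) - 10483/A((42 - 48) - 36, -54))) = √(48823/2 + (4263/((11*49)) - 10483/(-1/160))) = √(48823/2 + (4263/539 - 10483*(-160))) = √(48823/2 + (4263*(1/539) + 1677280)) = √(48823/2 + (87/11 + 1677280)) = √(48823/2 + 18450167/11) = √(37437387/22) = 13*√4873506/22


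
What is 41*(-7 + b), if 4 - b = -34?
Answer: 1271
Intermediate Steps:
b = 38 (b = 4 - 1*(-34) = 4 + 34 = 38)
41*(-7 + b) = 41*(-7 + 38) = 41*31 = 1271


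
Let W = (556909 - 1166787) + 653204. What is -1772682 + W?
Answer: -1729356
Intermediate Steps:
W = 43326 (W = -609878 + 653204 = 43326)
-1772682 + W = -1772682 + 43326 = -1729356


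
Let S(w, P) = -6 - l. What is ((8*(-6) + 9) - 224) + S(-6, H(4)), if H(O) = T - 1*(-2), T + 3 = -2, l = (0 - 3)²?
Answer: -278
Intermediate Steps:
l = 9 (l = (-3)² = 9)
T = -5 (T = -3 - 2 = -5)
H(O) = -3 (H(O) = -5 - 1*(-2) = -5 + 2 = -3)
S(w, P) = -15 (S(w, P) = -6 - 1*9 = -6 - 9 = -15)
((8*(-6) + 9) - 224) + S(-6, H(4)) = ((8*(-6) + 9) - 224) - 15 = ((-48 + 9) - 224) - 15 = (-39 - 224) - 15 = -263 - 15 = -278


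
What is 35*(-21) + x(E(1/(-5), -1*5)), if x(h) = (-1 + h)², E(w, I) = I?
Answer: -699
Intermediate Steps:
35*(-21) + x(E(1/(-5), -1*5)) = 35*(-21) + (-1 - 1*5)² = -735 + (-1 - 5)² = -735 + (-6)² = -735 + 36 = -699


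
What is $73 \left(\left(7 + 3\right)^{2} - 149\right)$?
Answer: $-3577$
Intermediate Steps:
$73 \left(\left(7 + 3\right)^{2} - 149\right) = 73 \left(10^{2} - 149\right) = 73 \left(100 - 149\right) = 73 \left(-49\right) = -3577$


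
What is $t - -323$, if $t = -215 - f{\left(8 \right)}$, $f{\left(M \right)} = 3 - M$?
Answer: $113$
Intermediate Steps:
$t = -210$ ($t = -215 - \left(3 - 8\right) = -215 - -5 = -215 + 5 = -210$)
$t - -323 = -210 - -323 = -210 + 323 = 113$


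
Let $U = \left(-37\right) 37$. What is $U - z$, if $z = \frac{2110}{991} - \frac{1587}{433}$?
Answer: $- \frac{586782920}{429103} \approx -1367.5$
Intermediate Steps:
$U = -1369$
$z = - \frac{659087}{429103}$ ($z = 2110 \cdot \frac{1}{991} - \frac{1587}{433} = \frac{2110}{991} - \frac{1587}{433} = - \frac{659087}{429103} \approx -1.536$)
$U - z = -1369 - - \frac{659087}{429103} = -1369 + \frac{659087}{429103} = - \frac{586782920}{429103}$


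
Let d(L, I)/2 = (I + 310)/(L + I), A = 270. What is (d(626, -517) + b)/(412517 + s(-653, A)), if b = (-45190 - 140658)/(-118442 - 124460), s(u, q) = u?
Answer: -20075999/2726160559188 ≈ -7.3642e-6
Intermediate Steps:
d(L, I) = 2*(310 + I)/(I + L) (d(L, I) = 2*((I + 310)/(L + I)) = 2*((310 + I)/(I + L)) = 2*(310 + I)/(I + L))
b = 92924/121451 (b = -185848/(-242902) = -185848*(-1/242902) = 92924/121451 ≈ 0.76511)
(d(626, -517) + b)/(412517 + s(-653, A)) = (2*(310 - 517)/(-517 + 626) + 92924/121451)/(412517 - 653) = (2*(-207)/109 + 92924/121451)/411864 = (2*(1/109)*(-207) + 92924/121451)*(1/411864) = (-414/109 + 92924/121451)*(1/411864) = -40151998/13238159*1/411864 = -20075999/2726160559188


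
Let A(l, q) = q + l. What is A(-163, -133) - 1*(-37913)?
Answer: 37617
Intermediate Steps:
A(l, q) = l + q
A(-163, -133) - 1*(-37913) = (-163 - 133) - 1*(-37913) = -296 + 37913 = 37617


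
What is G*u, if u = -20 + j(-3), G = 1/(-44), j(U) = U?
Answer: 23/44 ≈ 0.52273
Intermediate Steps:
G = -1/44 ≈ -0.022727
u = -23 (u = -20 - 3 = -23)
G*u = -1/44*(-23) = 23/44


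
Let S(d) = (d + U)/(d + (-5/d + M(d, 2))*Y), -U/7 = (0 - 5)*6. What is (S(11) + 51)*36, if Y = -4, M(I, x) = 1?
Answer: 265608/97 ≈ 2738.2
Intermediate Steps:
U = 210 (U = -7*(0 - 5)*6 = -(-35)*6 = -7*(-30) = 210)
S(d) = (210 + d)/(-4 + d + 20/d) (S(d) = (d + 210)/(d + (-5/d + 1)*(-4)) = (210 + d)/(d + (1 - 5/d)*(-4)) = (210 + d)/(d + (-4 + 20/d)) = (210 + d)/(-4 + d + 20/d))
(S(11) + 51)*36 = (11*(210 + 11)/(20 + 11² - 4*11) + 51)*36 = (11*221/(20 + 121 - 44) + 51)*36 = (11*221/97 + 51)*36 = (11*(1/97)*221 + 51)*36 = (2431/97 + 51)*36 = (7378/97)*36 = 265608/97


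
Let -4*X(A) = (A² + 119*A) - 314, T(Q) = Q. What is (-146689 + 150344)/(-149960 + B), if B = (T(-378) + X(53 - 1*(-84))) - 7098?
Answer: -7310/332251 ≈ -0.022001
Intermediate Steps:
X(A) = 157/2 - 119*A/4 - A²/4 (X(A) = -((A² + 119*A) - 314)/4 = -(-314 + A² + 119*A)/4 = 157/2 - 119*A/4 - A²/4)
B = -32331/2 (B = (-378 + (157/2 - 119*(53 - 1*(-84))/4 - (53 - 1*(-84))²/4)) - 7098 = (-378 + (157/2 - 119*(53 + 84)/4 - (53 + 84)²/4)) - 7098 = (-378 + (157/2 - 119/4*137 - ¼*137²)) - 7098 = (-378 + (157/2 - 16303/4 - ¼*18769)) - 7098 = (-378 + (157/2 - 16303/4 - 18769/4)) - 7098 = (-378 - 17379/2) - 7098 = -18135/2 - 7098 = -32331/2 ≈ -16166.)
(-146689 + 150344)/(-149960 + B) = (-146689 + 150344)/(-149960 - 32331/2) = 3655/(-332251/2) = 3655*(-2/332251) = -7310/332251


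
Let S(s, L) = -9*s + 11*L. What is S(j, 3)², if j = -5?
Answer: 6084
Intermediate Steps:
S(j, 3)² = (-9*(-5) + 11*3)² = (45 + 33)² = 78² = 6084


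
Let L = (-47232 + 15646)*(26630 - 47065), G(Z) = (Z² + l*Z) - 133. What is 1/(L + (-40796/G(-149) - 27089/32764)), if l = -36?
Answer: 112347756/72515972216493761 ≈ 1.5493e-9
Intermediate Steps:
G(Z) = -133 + Z² - 36*Z (G(Z) = (Z² - 36*Z) - 133 = -133 + Z² - 36*Z)
L = 645459910 (L = -31586*(-20435) = 645459910)
1/(L + (-40796/G(-149) - 27089/32764)) = 1/(645459910 + (-40796/(-133 + (-149)² - 36*(-149)) - 27089/32764)) = 1/(645459910 + (-40796/(-133 + 22201 + 5364) - 27089*1/32764)) = 1/(645459910 + (-40796/27432 - 27089/32764)) = 1/(645459910 + (-40796*1/27432 - 27089/32764)) = 1/(645459910 + (-10199/6858 - 27089/32764)) = 1/(645459910 - 259968199/112347756) = 1/(72515972216493761/112347756) = 112347756/72515972216493761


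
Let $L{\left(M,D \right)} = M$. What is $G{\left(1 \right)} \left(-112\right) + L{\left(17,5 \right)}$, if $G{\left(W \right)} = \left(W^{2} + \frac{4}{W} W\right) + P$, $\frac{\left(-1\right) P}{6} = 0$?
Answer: $-543$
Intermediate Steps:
$P = 0$ ($P = \left(-6\right) 0 = 0$)
$G{\left(W \right)} = 4 + W^{2}$ ($G{\left(W \right)} = \left(W^{2} + \frac{4}{W} W\right) + 0 = \left(W^{2} + 4\right) + 0 = \left(4 + W^{2}\right) + 0 = 4 + W^{2}$)
$G{\left(1 \right)} \left(-112\right) + L{\left(17,5 \right)} = \left(4 + 1^{2}\right) \left(-112\right) + 17 = \left(4 + 1\right) \left(-112\right) + 17 = 5 \left(-112\right) + 17 = -560 + 17 = -543$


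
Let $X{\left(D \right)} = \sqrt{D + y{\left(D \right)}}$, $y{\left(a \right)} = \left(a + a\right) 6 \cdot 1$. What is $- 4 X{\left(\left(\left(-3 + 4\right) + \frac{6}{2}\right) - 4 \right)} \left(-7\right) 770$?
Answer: $0$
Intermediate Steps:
$y{\left(a \right)} = 12 a$ ($y{\left(a \right)} = 2 a 6 \cdot 1 = 12 a 1 = 12 a$)
$X{\left(D \right)} = \sqrt{13} \sqrt{D}$ ($X{\left(D \right)} = \sqrt{D + 12 D} = \sqrt{13 D} = \sqrt{13} \sqrt{D}$)
$- 4 X{\left(\left(\left(-3 + 4\right) + \frac{6}{2}\right) - 4 \right)} \left(-7\right) 770 = - 4 \sqrt{13} \sqrt{\left(\left(-3 + 4\right) + \frac{6}{2}\right) - 4} \left(-7\right) 770 = - 4 \sqrt{13} \sqrt{\left(1 + 6 \cdot \frac{1}{2}\right) - 4} \left(-7\right) 770 = - 4 \sqrt{13} \sqrt{\left(1 + 3\right) - 4} \left(-7\right) 770 = - 4 \sqrt{13} \sqrt{4 - 4} \left(-7\right) 770 = - 4 \sqrt{13} \sqrt{0} \left(-7\right) 770 = - 4 \sqrt{13} \cdot 0 \left(-7\right) 770 = \left(-4\right) 0 \left(-7\right) 770 = 0 \left(-7\right) 770 = 0 \cdot 770 = 0$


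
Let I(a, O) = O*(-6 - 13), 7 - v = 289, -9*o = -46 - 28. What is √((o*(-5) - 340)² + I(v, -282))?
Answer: √12198898/9 ≈ 388.08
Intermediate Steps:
o = 74/9 (o = -(-46 - 28)/9 = -⅑*(-74) = 74/9 ≈ 8.2222)
v = -282 (v = 7 - 1*289 = 7 - 289 = -282)
I(a, O) = -19*O (I(a, O) = O*(-19) = -19*O)
√((o*(-5) - 340)² + I(v, -282)) = √(((74/9)*(-5) - 340)² - 19*(-282)) = √((-370/9 - 340)² + 5358) = √((-3430/9)² + 5358) = √(11764900/81 + 5358) = √(12198898/81) = √12198898/9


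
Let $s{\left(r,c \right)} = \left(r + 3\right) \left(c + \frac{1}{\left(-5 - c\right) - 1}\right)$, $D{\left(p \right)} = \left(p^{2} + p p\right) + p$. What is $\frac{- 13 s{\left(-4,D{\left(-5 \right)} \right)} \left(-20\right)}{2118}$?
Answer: $- \frac{298220}{54009} \approx -5.5217$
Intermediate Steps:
$D{\left(p \right)} = p + 2 p^{2}$ ($D{\left(p \right)} = \left(p^{2} + p^{2}\right) + p = 2 p^{2} + p = p + 2 p^{2}$)
$s{\left(r,c \right)} = \left(3 + r\right) \left(c + \frac{1}{-6 - c}\right)$
$\frac{- 13 s{\left(-4,D{\left(-5 \right)} \right)} \left(-20\right)}{2118} = \frac{- 13 \frac{-3 - -4 + 3 \left(- 5 \left(1 + 2 \left(-5\right)\right)\right)^{2} + 18 \left(- 5 \left(1 + 2 \left(-5\right)\right)\right) - 4 \left(- 5 \left(1 + 2 \left(-5\right)\right)\right)^{2} + 6 \left(- 5 \left(1 + 2 \left(-5\right)\right)\right) \left(-4\right)}{6 - 5 \left(1 + 2 \left(-5\right)\right)} \left(-20\right)}{2118} = - 13 \frac{-3 + 4 + 3 \left(- 5 \left(1 - 10\right)\right)^{2} + 18 \left(- 5 \left(1 - 10\right)\right) - 4 \left(- 5 \left(1 - 10\right)\right)^{2} + 6 \left(- 5 \left(1 - 10\right)\right) \left(-4\right)}{6 - 5 \left(1 - 10\right)} \left(-20\right) \frac{1}{2118} = - 13 \frac{-3 + 4 + 3 \left(\left(-5\right) \left(-9\right)\right)^{2} + 18 \left(\left(-5\right) \left(-9\right)\right) - 4 \left(\left(-5\right) \left(-9\right)\right)^{2} + 6 \left(\left(-5\right) \left(-9\right)\right) \left(-4\right)}{6 - -45} \left(-20\right) \frac{1}{2118} = - 13 \frac{-3 + 4 + 3 \cdot 45^{2} + 18 \cdot 45 - 4 \cdot 45^{2} + 6 \cdot 45 \left(-4\right)}{6 + 45} \left(-20\right) \frac{1}{2118} = - 13 \frac{-3 + 4 + 3 \cdot 2025 + 810 - 8100 - 1080}{51} \left(-20\right) \frac{1}{2118} = - 13 \frac{-3 + 4 + 6075 + 810 - 8100 - 1080}{51} \left(-20\right) \frac{1}{2118} = - 13 \cdot \frac{1}{51} \left(-2294\right) \left(-20\right) \frac{1}{2118} = \left(-13\right) \left(- \frac{2294}{51}\right) \left(-20\right) \frac{1}{2118} = \frac{29822}{51} \left(-20\right) \frac{1}{2118} = \left(- \frac{596440}{51}\right) \frac{1}{2118} = - \frac{298220}{54009}$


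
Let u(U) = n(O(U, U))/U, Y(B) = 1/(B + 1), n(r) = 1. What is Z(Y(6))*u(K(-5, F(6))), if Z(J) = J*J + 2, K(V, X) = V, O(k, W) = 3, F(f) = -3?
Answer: -99/245 ≈ -0.40408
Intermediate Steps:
Y(B) = 1/(1 + B)
Z(J) = 2 + J² (Z(J) = J² + 2 = 2 + J²)
u(U) = 1/U
Z(Y(6))*u(K(-5, F(6))) = (2 + (1/(1 + 6))²)/(-5) = (2 + (1/7)²)*(-⅕) = (2 + (⅐)²)*(-⅕) = (2 + 1/49)*(-⅕) = (99/49)*(-⅕) = -99/245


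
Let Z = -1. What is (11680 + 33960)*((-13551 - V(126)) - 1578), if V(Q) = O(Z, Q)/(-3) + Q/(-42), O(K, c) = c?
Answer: -688433760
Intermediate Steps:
V(Q) = -5*Q/14 (V(Q) = Q/(-3) + Q/(-42) = Q*(-1/3) + Q*(-1/42) = -Q/3 - Q/42 = -5*Q/14)
(11680 + 33960)*((-13551 - V(126)) - 1578) = (11680 + 33960)*((-13551 - (-5)*126/14) - 1578) = 45640*((-13551 - 1*(-45)) - 1578) = 45640*((-13551 + 45) - 1578) = 45640*(-13506 - 1578) = 45640*(-15084) = -688433760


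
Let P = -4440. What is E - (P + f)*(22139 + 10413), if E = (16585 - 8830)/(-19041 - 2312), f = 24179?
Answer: -13720240502339/21353 ≈ -6.4254e+8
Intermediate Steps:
E = -7755/21353 (E = 7755/(-21353) = 7755*(-1/21353) = -7755/21353 ≈ -0.36318)
E - (P + f)*(22139 + 10413) = -7755/21353 - (-4440 + 24179)*(22139 + 10413) = -7755/21353 - 19739*32552 = -7755/21353 - 1*642543928 = -7755/21353 - 642543928 = -13720240502339/21353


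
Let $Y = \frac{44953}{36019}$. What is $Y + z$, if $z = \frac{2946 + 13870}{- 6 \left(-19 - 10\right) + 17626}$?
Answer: $\frac{175732363}{80142275} \approx 2.1928$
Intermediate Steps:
$Y = \frac{44953}{36019}$ ($Y = 44953 \cdot \frac{1}{36019} = \frac{44953}{36019} \approx 1.248$)
$z = \frac{2102}{2225}$ ($z = \frac{16816}{\left(-6\right) \left(-29\right) + 17626} = \frac{16816}{174 + 17626} = \frac{16816}{17800} = 16816 \cdot \frac{1}{17800} = \frac{2102}{2225} \approx 0.94472$)
$Y + z = \frac{44953}{36019} + \frac{2102}{2225} = \frac{175732363}{80142275}$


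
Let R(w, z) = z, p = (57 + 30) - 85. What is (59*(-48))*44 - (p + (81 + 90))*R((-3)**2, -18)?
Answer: -121494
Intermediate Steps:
p = 2 (p = 87 - 85 = 2)
(59*(-48))*44 - (p + (81 + 90))*R((-3)**2, -18) = (59*(-48))*44 - (2 + (81 + 90))*(-18) = -2832*44 - (2 + 171)*(-18) = -124608 - 173*(-18) = -124608 - 1*(-3114) = -124608 + 3114 = -121494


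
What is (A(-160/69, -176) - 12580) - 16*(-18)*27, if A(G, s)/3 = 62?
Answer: -4618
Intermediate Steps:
A(G, s) = 186 (A(G, s) = 3*62 = 186)
(A(-160/69, -176) - 12580) - 16*(-18)*27 = (186 - 12580) - 16*(-18)*27 = -12394 + 288*27 = -12394 + 7776 = -4618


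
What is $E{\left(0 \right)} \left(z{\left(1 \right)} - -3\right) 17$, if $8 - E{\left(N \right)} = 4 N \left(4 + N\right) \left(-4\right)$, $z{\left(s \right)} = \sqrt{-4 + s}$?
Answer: $408 + 136 i \sqrt{3} \approx 408.0 + 235.56 i$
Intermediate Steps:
$E{\left(N \right)} = 8 + 16 N \left(4 + N\right)$ ($E{\left(N \right)} = 8 - 4 N \left(4 + N\right) \left(-4\right) = 8 - - 16 N \left(4 + N\right) = 8 + 16 N \left(4 + N\right)$)
$E{\left(0 \right)} \left(z{\left(1 \right)} - -3\right) 17 = \left(8 + 16 \cdot 0^{2} + 64 \cdot 0\right) \left(\sqrt{-4 + 1} - -3\right) 17 = \left(8 + 16 \cdot 0 + 0\right) \left(\sqrt{-3} + 3\right) 17 = \left(8 + 0 + 0\right) \left(i \sqrt{3} + 3\right) 17 = 8 \left(3 + i \sqrt{3}\right) 17 = \left(24 + 8 i \sqrt{3}\right) 17 = 408 + 136 i \sqrt{3}$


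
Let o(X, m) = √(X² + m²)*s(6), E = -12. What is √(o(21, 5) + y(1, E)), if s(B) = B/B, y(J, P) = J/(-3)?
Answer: √(-3 + 9*√466)/3 ≈ 4.6102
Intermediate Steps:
y(J, P) = -J/3 (y(J, P) = J*(-⅓) = -J/3)
s(B) = 1
o(X, m) = √(X² + m²) (o(X, m) = √(X² + m²)*1 = √(X² + m²))
√(o(21, 5) + y(1, E)) = √(√(21² + 5²) - ⅓*1) = √(√(441 + 25) - ⅓) = √(√466 - ⅓) = √(-⅓ + √466)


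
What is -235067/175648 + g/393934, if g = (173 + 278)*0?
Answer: -235067/175648 ≈ -1.3383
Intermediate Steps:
g = 0 (g = 451*0 = 0)
-235067/175648 + g/393934 = -235067/175648 + 0/393934 = -235067*1/175648 + 0*(1/393934) = -235067/175648 + 0 = -235067/175648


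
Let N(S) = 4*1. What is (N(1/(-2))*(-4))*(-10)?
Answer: 160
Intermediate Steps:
N(S) = 4
(N(1/(-2))*(-4))*(-10) = (4*(-4))*(-10) = -16*(-10) = 160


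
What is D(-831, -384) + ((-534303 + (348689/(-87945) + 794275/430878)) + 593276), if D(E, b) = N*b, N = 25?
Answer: 18897359897937/382763290 ≈ 49371.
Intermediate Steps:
D(E, b) = 25*b
D(-831, -384) + ((-534303 + (348689/(-87945) + 794275/430878)) + 593276) = 25*(-384) + ((-534303 + (348689/(-87945) + 794275/430878)) + 593276) = -9600 + ((-534303 + (348689*(-1/87945) + 794275*(1/430878))) + 593276) = -9600 + ((-534303 + (-31699/7995 + 794275/430878)) + 593276) = -9600 + ((-534303 - 812019233/382763290) + 593276) = -9600 + (-204512386156103/382763290 + 593276) = -9600 + 22571887481937/382763290 = 18897359897937/382763290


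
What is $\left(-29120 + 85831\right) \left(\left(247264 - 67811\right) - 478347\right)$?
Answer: $-16950577634$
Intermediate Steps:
$\left(-29120 + 85831\right) \left(\left(247264 - 67811\right) - 478347\right) = 56711 \left(179453 - 478347\right) = 56711 \left(-298894\right) = -16950577634$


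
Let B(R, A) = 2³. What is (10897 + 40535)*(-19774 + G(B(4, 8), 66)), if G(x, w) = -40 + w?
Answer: -1015679136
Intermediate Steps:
B(R, A) = 8
(10897 + 40535)*(-19774 + G(B(4, 8), 66)) = (10897 + 40535)*(-19774 + (-40 + 66)) = 51432*(-19774 + 26) = 51432*(-19748) = -1015679136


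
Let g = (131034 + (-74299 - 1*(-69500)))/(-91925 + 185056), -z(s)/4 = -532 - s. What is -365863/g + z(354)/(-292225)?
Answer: -1991407506787953/7377804575 ≈ -2.6992e+5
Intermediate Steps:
z(s) = 2128 + 4*s (z(s) = -4*(-532 - s) = 2128 + 4*s)
g = 126235/93131 (g = (131034 + (-74299 + 69500))/93131 = (131034 - 4799)*(1/93131) = 126235*(1/93131) = 126235/93131 ≈ 1.3555)
-365863/g + z(354)/(-292225) = -365863/126235/93131 + (2128 + 4*354)/(-292225) = -365863*93131/126235 + (2128 + 1416)*(-1/292225) = -34073187053/126235 + 3544*(-1/292225) = -34073187053/126235 - 3544/292225 = -1991407506787953/7377804575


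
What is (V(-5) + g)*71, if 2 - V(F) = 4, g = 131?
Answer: 9159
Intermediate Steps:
V(F) = -2 (V(F) = 2 - 1*4 = 2 - 4 = -2)
(V(-5) + g)*71 = (-2 + 131)*71 = 129*71 = 9159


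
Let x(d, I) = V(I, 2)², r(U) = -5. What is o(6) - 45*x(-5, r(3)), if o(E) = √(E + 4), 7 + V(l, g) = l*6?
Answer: -61605 + √10 ≈ -61602.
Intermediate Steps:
V(l, g) = -7 + 6*l (V(l, g) = -7 + l*6 = -7 + 6*l)
o(E) = √(4 + E)
x(d, I) = (-7 + 6*I)²
o(6) - 45*x(-5, r(3)) = √(4 + 6) - 45*(-7 + 6*(-5))² = √10 - 45*(-7 - 30)² = √10 - 45*(-37)² = √10 - 45*1369 = √10 - 61605 = -61605 + √10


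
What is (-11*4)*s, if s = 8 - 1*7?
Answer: -44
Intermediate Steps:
s = 1 (s = 8 - 7 = 1)
(-11*4)*s = -11*4*1 = -44*1 = -44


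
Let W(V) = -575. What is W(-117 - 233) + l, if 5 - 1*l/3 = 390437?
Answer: -1171871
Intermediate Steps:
l = -1171296 (l = 15 - 3*390437 = 15 - 1171311 = -1171296)
W(-117 - 233) + l = -575 - 1171296 = -1171871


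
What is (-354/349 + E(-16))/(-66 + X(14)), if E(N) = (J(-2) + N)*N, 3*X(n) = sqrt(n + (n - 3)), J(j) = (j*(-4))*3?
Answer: 135078/67357 ≈ 2.0054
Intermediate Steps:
J(j) = -12*j (J(j) = -4*j*3 = -12*j)
X(n) = sqrt(-3 + 2*n)/3 (X(n) = sqrt(n + (n - 3))/3 = sqrt(n + (-3 + n))/3 = sqrt(-3 + 2*n)/3)
E(N) = N*(24 + N) (E(N) = (-12*(-2) + N)*N = (24 + N)*N = N*(24 + N))
(-354/349 + E(-16))/(-66 + X(14)) = (-354/349 - 16*(24 - 16))/(-66 + sqrt(-3 + 2*14)/3) = (-354*1/349 - 16*8)/(-66 + sqrt(-3 + 28)/3) = (-354/349 - 128)/(-66 + sqrt(25)/3) = -45026/(349*(-66 + (1/3)*5)) = -45026/(349*(-66 + 5/3)) = -45026/(349*(-193/3)) = -45026/349*(-3/193) = 135078/67357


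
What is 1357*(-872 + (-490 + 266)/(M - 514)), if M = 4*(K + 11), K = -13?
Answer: -308690360/261 ≈ -1.1827e+6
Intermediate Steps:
M = -8 (M = 4*(-13 + 11) = 4*(-2) = -8)
1357*(-872 + (-490 + 266)/(M - 514)) = 1357*(-872 + (-490 + 266)/(-8 - 514)) = 1357*(-872 - 224/(-522)) = 1357*(-872 - 224*(-1/522)) = 1357*(-872 + 112/261) = 1357*(-227480/261) = -308690360/261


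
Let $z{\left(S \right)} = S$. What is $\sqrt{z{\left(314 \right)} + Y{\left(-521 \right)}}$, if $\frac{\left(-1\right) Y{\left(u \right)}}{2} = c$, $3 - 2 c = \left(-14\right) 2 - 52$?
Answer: $\sqrt{231} \approx 15.199$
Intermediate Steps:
$c = \frac{83}{2}$ ($c = \frac{3}{2} - \frac{\left(-14\right) 2 - 52}{2} = \frac{3}{2} - \frac{-28 - 52}{2} = \frac{3}{2} - -40 = \frac{3}{2} + 40 = \frac{83}{2} \approx 41.5$)
$Y{\left(u \right)} = -83$ ($Y{\left(u \right)} = \left(-2\right) \frac{83}{2} = -83$)
$\sqrt{z{\left(314 \right)} + Y{\left(-521 \right)}} = \sqrt{314 - 83} = \sqrt{231}$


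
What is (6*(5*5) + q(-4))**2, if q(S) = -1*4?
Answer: 21316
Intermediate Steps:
q(S) = -4
(6*(5*5) + q(-4))**2 = (6*(5*5) - 4)**2 = (6*25 - 4)**2 = (150 - 4)**2 = 146**2 = 21316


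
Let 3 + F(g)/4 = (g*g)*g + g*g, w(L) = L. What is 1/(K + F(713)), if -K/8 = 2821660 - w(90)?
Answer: 1/1429329292 ≈ 6.9963e-10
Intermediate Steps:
F(g) = -12 + 4*g² + 4*g³ (F(g) = -12 + 4*((g*g)*g + g*g) = -12 + 4*(g²*g + g²) = -12 + 4*(g³ + g²) = -12 + 4*(g² + g³) = -12 + (4*g² + 4*g³) = -12 + 4*g² + 4*g³)
K = -22572560 (K = -8*(2821660 - 1*90) = -8*(2821660 - 90) = -8*2821570 = -22572560)
1/(K + F(713)) = 1/(-22572560 + (-12 + 4*713² + 4*713³)) = 1/(-22572560 + (-12 + 4*508369 + 4*362467097)) = 1/(-22572560 + (-12 + 2033476 + 1449868388)) = 1/(-22572560 + 1451901852) = 1/1429329292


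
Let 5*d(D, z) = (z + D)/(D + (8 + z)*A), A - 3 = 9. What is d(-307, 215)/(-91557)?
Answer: 4/47151855 ≈ 8.4832e-8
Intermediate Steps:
A = 12 (A = 3 + 9 = 12)
d(D, z) = (D + z)/(5*(96 + D + 12*z)) (d(D, z) = ((z + D)/(D + (8 + z)*12))/5 = ((D + z)/(D + (96 + 12*z)))/5 = ((D + z)/(96 + D + 12*z))/5 = (D + z)/(5*(96 + D + 12*z)))
d(-307, 215)/(-91557) = ((-307 + 215)/(5*(96 - 307 + 12*215)))/(-91557) = ((1/5)*(-92)/(96 - 307 + 2580))*(-1/91557) = ((1/5)*(-92)/2369)*(-1/91557) = ((1/5)*(1/2369)*(-92))*(-1/91557) = -4/515*(-1/91557) = 4/47151855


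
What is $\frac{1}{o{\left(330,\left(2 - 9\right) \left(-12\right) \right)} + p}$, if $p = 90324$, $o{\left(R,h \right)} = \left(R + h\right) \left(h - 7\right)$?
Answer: $\frac{1}{122202} \approx 8.1832 \cdot 10^{-6}$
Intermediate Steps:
$o{\left(R,h \right)} = \left(-7 + h\right) \left(R + h\right)$ ($o{\left(R,h \right)} = \left(R + h\right) \left(-7 + h\right) = \left(-7 + h\right) \left(R + h\right)$)
$\frac{1}{o{\left(330,\left(2 - 9\right) \left(-12\right) \right)} + p} = \frac{1}{\left(\left(\left(2 - 9\right) \left(-12\right)\right)^{2} - 2310 - 7 \left(2 - 9\right) \left(-12\right) + 330 \left(2 - 9\right) \left(-12\right)\right) + 90324} = \frac{1}{\left(\left(\left(-7\right) \left(-12\right)\right)^{2} - 2310 - 7 \left(\left(-7\right) \left(-12\right)\right) + 330 \left(\left(-7\right) \left(-12\right)\right)\right) + 90324} = \frac{1}{\left(84^{2} - 2310 - 588 + 330 \cdot 84\right) + 90324} = \frac{1}{\left(7056 - 2310 - 588 + 27720\right) + 90324} = \frac{1}{31878 + 90324} = \frac{1}{122202}$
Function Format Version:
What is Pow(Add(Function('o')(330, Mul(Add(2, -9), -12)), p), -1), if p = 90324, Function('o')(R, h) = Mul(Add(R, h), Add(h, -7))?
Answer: Rational(1, 122202) ≈ 8.1832e-6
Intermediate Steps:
Function('o')(R, h) = Mul(Add(-7, h), Add(R, h)) (Function('o')(R, h) = Mul(Add(R, h), Add(-7, h)) = Mul(Add(-7, h), Add(R, h)))
Pow(Add(Function('o')(330, Mul(Add(2, -9), -12)), p), -1) = Pow(Add(Add(Pow(Mul(Add(2, -9), -12), 2), Mul(-7, 330), Mul(-7, Mul(Add(2, -9), -12)), Mul(330, Mul(Add(2, -9), -12))), 90324), -1) = Pow(Add(Add(Pow(Mul(-7, -12), 2), -2310, Mul(-7, Mul(-7, -12)), Mul(330, Mul(-7, -12))), 90324), -1) = Pow(Add(Add(Pow(84, 2), -2310, Mul(-7, 84), Mul(330, 84)), 90324), -1) = Pow(Add(Add(7056, -2310, -588, 27720), 90324), -1) = Pow(Add(31878, 90324), -1) = Pow(122202, -1) = Rational(1, 122202)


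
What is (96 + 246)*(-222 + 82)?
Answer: -47880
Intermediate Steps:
(96 + 246)*(-222 + 82) = 342*(-140) = -47880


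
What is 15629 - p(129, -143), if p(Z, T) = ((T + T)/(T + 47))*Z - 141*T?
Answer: -78693/16 ≈ -4918.3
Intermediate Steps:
p(Z, T) = -141*T + 2*T*Z/(47 + T) (p(Z, T) = ((2*T)/(47 + T))*Z - 141*T = (2*T/(47 + T))*Z - 141*T = 2*T*Z/(47 + T) - 141*T = -141*T + 2*T*Z/(47 + T))
15629 - p(129, -143) = 15629 - (-143)*(-6627 - 141*(-143) + 2*129)/(47 - 143) = 15629 - (-143)*(-6627 + 20163 + 258)/(-96) = 15629 - (-143)*(-1)*13794/96 = 15629 - 1*328757/16 = 15629 - 328757/16 = -78693/16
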